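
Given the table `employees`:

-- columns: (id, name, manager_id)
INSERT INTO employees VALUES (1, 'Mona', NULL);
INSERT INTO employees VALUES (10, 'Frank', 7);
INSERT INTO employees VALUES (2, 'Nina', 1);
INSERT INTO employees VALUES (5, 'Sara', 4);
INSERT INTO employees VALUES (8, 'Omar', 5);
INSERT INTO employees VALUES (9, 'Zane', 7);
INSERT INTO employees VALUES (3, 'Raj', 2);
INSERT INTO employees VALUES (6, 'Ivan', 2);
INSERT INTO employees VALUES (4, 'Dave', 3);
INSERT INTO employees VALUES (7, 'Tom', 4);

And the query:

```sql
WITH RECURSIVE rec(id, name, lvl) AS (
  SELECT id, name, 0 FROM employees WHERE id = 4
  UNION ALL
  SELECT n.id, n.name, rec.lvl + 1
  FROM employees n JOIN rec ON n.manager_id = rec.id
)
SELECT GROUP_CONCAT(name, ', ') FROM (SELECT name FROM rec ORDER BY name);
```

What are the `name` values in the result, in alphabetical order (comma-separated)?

Base: id=4 (Dave) at lvl 0.
Iteration 1: rows with manager_id in {4} -> Sara (id 5, lvl 1), Tom (id 7, lvl 1).
Iteration 2: rows with manager_id in {5,7} -> Omar (id 8, lvl 2), Zane (id 9, lvl 2), Frank (id 10, lvl 2).
Iteration 3: no rows with manager_id in {8,9,10}; recursion stops.

Dave, Frank, Omar, Sara, Tom, Zane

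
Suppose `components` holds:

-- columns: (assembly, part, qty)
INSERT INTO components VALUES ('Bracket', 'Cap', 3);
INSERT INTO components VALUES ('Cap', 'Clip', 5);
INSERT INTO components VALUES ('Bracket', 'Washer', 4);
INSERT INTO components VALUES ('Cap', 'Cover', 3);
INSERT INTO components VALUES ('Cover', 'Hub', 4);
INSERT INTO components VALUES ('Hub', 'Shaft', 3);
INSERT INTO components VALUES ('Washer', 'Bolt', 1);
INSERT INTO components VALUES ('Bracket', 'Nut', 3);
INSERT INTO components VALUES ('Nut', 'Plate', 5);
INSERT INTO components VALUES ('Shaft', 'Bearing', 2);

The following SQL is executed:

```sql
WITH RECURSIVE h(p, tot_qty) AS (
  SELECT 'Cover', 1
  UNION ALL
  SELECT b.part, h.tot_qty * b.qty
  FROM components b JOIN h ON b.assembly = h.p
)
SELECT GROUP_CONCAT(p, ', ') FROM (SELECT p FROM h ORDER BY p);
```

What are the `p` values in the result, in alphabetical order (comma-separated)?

Base: (Cover, tot_qty=1).
Iteration 1: components of {Cover} -> Hub = 1*4 = 4.
Iteration 2: components of {Hub} -> Shaft = 4*3 = 12.
Iteration 3: components of {Shaft} -> Bearing = 12*2 = 24.
Iteration 4: no further components; recursion stops.

Bearing, Cover, Hub, Shaft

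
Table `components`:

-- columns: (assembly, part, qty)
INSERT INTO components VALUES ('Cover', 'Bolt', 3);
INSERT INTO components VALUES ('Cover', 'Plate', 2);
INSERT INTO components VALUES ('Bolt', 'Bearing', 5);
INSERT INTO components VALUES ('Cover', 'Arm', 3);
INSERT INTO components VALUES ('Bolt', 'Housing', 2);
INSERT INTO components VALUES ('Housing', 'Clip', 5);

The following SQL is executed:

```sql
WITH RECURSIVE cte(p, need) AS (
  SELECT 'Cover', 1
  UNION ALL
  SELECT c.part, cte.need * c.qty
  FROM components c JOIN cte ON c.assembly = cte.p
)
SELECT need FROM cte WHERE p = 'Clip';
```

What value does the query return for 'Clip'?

30

Base: (Cover, need=1).
Iteration 1: components of {Cover} -> Arm = 1*3 = 3, Bolt = 1*3 = 3, Plate = 1*2 = 2.
Iteration 2: components of {Arm,Bolt,Plate} -> Bearing = 3*5 = 15, Housing = 3*2 = 6.
Iteration 3: components of {Bearing,Housing} -> Clip = 6*5 = 30.
Iteration 4: no further components; recursion stops.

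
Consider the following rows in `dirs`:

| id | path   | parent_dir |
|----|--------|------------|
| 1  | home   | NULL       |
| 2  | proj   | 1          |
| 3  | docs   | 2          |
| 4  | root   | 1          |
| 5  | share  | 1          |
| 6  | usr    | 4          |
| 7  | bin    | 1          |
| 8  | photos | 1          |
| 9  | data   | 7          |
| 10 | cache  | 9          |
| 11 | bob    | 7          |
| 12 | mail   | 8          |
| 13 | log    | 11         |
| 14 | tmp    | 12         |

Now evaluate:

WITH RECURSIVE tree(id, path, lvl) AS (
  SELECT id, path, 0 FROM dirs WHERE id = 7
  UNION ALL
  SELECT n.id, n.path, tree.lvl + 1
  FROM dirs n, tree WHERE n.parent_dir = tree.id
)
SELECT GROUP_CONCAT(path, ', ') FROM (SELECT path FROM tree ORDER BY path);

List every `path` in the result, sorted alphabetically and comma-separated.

Base: id=7 (bin) at lvl 0.
Iteration 1: rows with parent_dir in {7} -> data (id 9, lvl 1), bob (id 11, lvl 1).
Iteration 2: rows with parent_dir in {9,11} -> cache (id 10, lvl 2), log (id 13, lvl 2).
Iteration 3: no rows with parent_dir in {10,13}; recursion stops.

bin, bob, cache, data, log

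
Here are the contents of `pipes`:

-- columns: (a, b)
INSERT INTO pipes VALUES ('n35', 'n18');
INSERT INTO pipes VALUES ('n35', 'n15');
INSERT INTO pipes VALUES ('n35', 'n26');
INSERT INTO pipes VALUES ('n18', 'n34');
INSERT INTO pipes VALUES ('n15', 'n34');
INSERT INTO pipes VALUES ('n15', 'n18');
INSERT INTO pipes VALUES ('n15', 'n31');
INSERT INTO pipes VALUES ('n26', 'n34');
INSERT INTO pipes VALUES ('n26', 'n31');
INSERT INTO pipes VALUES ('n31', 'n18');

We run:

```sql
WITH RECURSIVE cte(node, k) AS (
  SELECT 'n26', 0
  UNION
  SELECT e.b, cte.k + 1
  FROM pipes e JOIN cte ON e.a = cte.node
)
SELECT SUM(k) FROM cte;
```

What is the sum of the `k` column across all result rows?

7

Base: (n26, k=0).
Iteration 1: edges from {n26} -> (n31, k=1), (n34, k=1).
Iteration 2: edges from {n31,n34} -> (n18, k=2).
Iteration 3: edges from {n18} -> (n34, k=3).
Iteration 4: no outgoing edges from {n34}; recursion stops.
SUM(k) = 0 + 1 + 1 + 2 + 3 = 7.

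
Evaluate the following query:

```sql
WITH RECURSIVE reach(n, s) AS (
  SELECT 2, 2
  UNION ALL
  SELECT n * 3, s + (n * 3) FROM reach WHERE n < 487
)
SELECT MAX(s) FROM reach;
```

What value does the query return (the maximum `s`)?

Base: n=2, s=2.
Iteration 1: 2 < 487 holds -> n = 2 * 3 = 6, s = 2 + 6 = 8.
Iteration 2: 6 < 487 holds -> n = 6 * 3 = 18, s = 8 + 18 = 26.
Iteration 3: 18 < 487 holds -> n = 18 * 3 = 54, s = 26 + 54 = 80.
Iteration 4: 54 < 487 holds -> n = 54 * 3 = 162, s = 80 + 162 = 242.
Iteration 5: 162 < 487 holds -> n = 162 * 3 = 486, s = 242 + 486 = 728.
Iteration 6: 486 < 487 holds -> n = 486 * 3 = 1458, s = 728 + 1458 = 2186.
Iteration 7: 1458 < 487 fails; recursion stops.
s values: 2, 8, 26, 80, 242, 728, 2186; the maximum is 2186.

2186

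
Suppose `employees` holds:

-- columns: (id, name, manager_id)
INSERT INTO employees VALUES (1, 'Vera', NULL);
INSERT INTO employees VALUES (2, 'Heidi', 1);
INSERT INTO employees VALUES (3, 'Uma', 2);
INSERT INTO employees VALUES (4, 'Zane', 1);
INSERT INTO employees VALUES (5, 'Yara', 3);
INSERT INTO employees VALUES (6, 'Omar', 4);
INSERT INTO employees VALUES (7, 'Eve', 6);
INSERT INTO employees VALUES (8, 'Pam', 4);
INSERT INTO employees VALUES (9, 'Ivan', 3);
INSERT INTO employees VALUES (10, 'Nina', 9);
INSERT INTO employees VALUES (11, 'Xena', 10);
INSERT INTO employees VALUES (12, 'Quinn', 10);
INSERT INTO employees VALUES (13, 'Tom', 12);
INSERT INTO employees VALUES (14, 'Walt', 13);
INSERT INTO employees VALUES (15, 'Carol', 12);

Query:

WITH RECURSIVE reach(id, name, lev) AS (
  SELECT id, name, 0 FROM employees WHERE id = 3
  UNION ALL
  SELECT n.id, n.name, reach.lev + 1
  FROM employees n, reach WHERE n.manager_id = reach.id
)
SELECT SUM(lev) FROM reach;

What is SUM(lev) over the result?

23

Base: id=3 (Uma) at lev 0.
Iteration 1: rows with manager_id in {3} -> Yara (id 5, lev 1), Ivan (id 9, lev 1).
Iteration 2: rows with manager_id in {5,9} -> Nina (id 10, lev 2).
Iteration 3: rows with manager_id in {10} -> Xena (id 11, lev 3), Quinn (id 12, lev 3).
Iteration 4: rows with manager_id in {11,12} -> Tom (id 13, lev 4), Carol (id 15, lev 4).
Iteration 5: rows with manager_id in {13,15} -> Walt (id 14, lev 5).
Iteration 6: no rows with manager_id in {14}; recursion stops.
SUM(lev) = 0 + 1 + 1 + 2 + 3 + 3 + 4 + 4 + 5 = 23.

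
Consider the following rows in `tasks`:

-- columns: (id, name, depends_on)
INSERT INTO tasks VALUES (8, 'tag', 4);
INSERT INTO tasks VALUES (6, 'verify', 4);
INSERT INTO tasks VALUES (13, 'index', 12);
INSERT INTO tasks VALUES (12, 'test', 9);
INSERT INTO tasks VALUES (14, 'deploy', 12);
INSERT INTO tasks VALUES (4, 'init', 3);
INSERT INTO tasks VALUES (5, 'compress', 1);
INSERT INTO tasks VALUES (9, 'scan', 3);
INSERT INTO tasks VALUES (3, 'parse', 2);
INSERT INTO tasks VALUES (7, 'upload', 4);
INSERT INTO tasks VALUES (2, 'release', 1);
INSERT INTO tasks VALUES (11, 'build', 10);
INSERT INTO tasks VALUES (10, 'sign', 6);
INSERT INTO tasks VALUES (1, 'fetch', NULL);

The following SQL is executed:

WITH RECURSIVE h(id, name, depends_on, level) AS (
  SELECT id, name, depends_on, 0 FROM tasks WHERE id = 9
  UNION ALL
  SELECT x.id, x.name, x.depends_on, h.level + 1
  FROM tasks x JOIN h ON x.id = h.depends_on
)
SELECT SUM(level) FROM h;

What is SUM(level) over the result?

Base: id=9 (scan), depends_on=3, level 0.
Iteration 1: join on id=3 -> parse (id 3, depends_on=2, level 1).
Iteration 2: join on id=2 -> release (id 2, depends_on=1, level 2).
Iteration 3: join on id=1 -> fetch (id 1, depends_on=NULL, level 3).
Iteration 4: depends_on is NULL; no match; recursion stops.
SUM(level) = 0 + 1 + 2 + 3 = 6.

6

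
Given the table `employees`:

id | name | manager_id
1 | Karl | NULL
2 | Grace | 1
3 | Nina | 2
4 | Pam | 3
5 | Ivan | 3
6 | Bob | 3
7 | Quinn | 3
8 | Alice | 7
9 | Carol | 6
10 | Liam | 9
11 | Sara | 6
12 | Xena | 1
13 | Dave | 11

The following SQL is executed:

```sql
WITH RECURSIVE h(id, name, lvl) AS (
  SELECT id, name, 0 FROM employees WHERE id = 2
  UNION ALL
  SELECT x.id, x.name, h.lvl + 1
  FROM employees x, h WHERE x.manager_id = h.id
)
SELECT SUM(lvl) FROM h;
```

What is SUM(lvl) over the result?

26

Base: id=2 (Grace) at lvl 0.
Iteration 1: rows with manager_id in {2} -> Nina (id 3, lvl 1).
Iteration 2: rows with manager_id in {3} -> Pam (id 4, lvl 2), Ivan (id 5, lvl 2), Bob (id 6, lvl 2), Quinn (id 7, lvl 2).
Iteration 3: rows with manager_id in {4,5,6,7} -> Alice (id 8, lvl 3), Carol (id 9, lvl 3), Sara (id 11, lvl 3).
Iteration 4: rows with manager_id in {8,9,11} -> Liam (id 10, lvl 4), Dave (id 13, lvl 4).
Iteration 5: no rows with manager_id in {10,13}; recursion stops.
SUM(lvl) = 0 + 1 + 2 + 2 + 2 + 2 + 3 + 3 + 3 + 4 + 4 = 26.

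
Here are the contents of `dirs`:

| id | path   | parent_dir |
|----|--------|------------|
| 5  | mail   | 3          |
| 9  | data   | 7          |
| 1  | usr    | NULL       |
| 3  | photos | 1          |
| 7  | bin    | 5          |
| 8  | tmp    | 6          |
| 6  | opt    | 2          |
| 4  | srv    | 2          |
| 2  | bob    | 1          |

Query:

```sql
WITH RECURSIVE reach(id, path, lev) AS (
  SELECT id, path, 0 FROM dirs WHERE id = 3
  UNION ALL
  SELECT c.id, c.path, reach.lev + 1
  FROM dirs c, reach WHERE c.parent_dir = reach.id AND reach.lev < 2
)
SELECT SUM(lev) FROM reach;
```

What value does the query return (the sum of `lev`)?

3

Base: id=3 (photos) at lev 0.
Iteration 1: rows with parent_dir in {3} -> mail (id 5, lev 1).
Iteration 2: rows with parent_dir in {5} -> bin (id 7, lev 2).
Iteration 3: lev < 2 fails for all current rows; recursion stops.
SUM(lev) = 0 + 1 + 2 = 3.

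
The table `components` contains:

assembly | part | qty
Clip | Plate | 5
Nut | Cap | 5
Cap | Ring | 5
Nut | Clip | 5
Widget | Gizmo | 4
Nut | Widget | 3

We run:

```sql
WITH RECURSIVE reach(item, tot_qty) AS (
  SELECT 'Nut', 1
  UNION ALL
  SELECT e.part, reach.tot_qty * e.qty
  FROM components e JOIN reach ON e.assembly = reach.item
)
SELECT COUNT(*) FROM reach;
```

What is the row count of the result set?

Base: (Nut, tot_qty=1).
Iteration 1: components of {Nut} -> Cap = 1*5 = 5, Clip = 1*5 = 5, Widget = 1*3 = 3.
Iteration 2: components of {Cap,Clip,Widget} -> Gizmo = 3*4 = 12, Plate = 5*5 = 25, Ring = 5*5 = 25.
Iteration 3: no further components; recursion stops.
Total rows emitted: 7.

7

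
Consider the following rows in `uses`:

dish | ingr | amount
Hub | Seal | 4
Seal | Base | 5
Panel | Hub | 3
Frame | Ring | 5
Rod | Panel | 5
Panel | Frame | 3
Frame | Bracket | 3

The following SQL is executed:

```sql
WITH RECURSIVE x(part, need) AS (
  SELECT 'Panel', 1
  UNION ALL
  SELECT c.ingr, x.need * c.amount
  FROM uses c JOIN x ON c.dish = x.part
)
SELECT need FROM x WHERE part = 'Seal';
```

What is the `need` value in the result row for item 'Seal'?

12

Base: (Panel, need=1).
Iteration 1: components of {Panel} -> Frame = 1*3 = 3, Hub = 1*3 = 3.
Iteration 2: components of {Frame,Hub} -> Bracket = 3*3 = 9, Ring = 3*5 = 15, Seal = 3*4 = 12.
Iteration 3: components of {Bracket,Ring,Seal} -> Base = 12*5 = 60.
Iteration 4: no further components; recursion stops.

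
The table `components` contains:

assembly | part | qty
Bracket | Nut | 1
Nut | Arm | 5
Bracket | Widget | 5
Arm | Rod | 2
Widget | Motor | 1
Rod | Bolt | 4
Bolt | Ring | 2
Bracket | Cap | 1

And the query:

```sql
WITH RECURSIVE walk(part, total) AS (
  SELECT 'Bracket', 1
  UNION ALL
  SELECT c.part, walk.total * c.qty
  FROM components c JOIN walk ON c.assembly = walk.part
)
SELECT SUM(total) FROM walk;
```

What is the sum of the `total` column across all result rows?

148

Base: (Bracket, total=1).
Iteration 1: components of {Bracket} -> Cap = 1*1 = 1, Nut = 1*1 = 1, Widget = 1*5 = 5.
Iteration 2: components of {Cap,Nut,Widget} -> Arm = 1*5 = 5, Motor = 5*1 = 5.
Iteration 3: components of {Arm,Motor} -> Rod = 5*2 = 10.
Iteration 4: components of {Rod} -> Bolt = 10*4 = 40.
Iteration 5: components of {Bolt} -> Ring = 40*2 = 80.
Iteration 6: no further components; recursion stops.
SUM(total) = 1 + 1 + 5 + 1 + 5 + 5 + 10 + 40 + 80 = 148.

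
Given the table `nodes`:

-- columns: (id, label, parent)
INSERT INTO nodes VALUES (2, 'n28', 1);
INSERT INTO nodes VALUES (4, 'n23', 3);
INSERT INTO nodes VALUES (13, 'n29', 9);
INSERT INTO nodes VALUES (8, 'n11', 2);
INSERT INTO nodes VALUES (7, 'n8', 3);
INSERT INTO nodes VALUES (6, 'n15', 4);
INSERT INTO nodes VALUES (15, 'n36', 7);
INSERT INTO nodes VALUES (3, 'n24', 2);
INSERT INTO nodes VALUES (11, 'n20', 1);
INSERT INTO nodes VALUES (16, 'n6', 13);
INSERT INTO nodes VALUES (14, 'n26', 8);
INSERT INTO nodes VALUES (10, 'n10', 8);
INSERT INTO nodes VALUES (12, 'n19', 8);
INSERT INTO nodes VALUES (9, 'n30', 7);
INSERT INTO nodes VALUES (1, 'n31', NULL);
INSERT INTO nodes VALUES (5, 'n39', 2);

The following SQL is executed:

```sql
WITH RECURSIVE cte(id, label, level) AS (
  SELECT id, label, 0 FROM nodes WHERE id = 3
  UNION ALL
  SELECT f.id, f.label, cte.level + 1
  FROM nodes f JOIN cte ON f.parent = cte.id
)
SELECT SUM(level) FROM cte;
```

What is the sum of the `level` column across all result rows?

Base: id=3 (n24) at level 0.
Iteration 1: rows with parent in {3} -> n23 (id 4, level 1), n8 (id 7, level 1).
Iteration 2: rows with parent in {4,7} -> n15 (id 6, level 2), n30 (id 9, level 2), n36 (id 15, level 2).
Iteration 3: rows with parent in {6,9,15} -> n29 (id 13, level 3).
Iteration 4: rows with parent in {13} -> n6 (id 16, level 4).
Iteration 5: no rows with parent in {16}; recursion stops.
SUM(level) = 0 + 1 + 1 + 2 + 2 + 2 + 3 + 4 = 15.

15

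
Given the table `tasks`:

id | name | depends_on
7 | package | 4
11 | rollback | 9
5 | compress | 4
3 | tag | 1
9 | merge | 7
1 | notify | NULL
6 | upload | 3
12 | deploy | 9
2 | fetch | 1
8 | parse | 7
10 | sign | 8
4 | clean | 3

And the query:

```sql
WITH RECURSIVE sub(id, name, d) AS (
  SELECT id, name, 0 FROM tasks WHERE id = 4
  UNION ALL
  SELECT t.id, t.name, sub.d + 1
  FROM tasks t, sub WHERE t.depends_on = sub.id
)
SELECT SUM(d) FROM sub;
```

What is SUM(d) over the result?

15

Base: id=4 (clean) at d 0.
Iteration 1: rows with depends_on in {4} -> compress (id 5, d 1), package (id 7, d 1).
Iteration 2: rows with depends_on in {5,7} -> parse (id 8, d 2), merge (id 9, d 2).
Iteration 3: rows with depends_on in {8,9} -> sign (id 10, d 3), rollback (id 11, d 3), deploy (id 12, d 3).
Iteration 4: no rows with depends_on in {10,11,12}; recursion stops.
SUM(d) = 0 + 1 + 1 + 2 + 2 + 3 + 3 + 3 = 15.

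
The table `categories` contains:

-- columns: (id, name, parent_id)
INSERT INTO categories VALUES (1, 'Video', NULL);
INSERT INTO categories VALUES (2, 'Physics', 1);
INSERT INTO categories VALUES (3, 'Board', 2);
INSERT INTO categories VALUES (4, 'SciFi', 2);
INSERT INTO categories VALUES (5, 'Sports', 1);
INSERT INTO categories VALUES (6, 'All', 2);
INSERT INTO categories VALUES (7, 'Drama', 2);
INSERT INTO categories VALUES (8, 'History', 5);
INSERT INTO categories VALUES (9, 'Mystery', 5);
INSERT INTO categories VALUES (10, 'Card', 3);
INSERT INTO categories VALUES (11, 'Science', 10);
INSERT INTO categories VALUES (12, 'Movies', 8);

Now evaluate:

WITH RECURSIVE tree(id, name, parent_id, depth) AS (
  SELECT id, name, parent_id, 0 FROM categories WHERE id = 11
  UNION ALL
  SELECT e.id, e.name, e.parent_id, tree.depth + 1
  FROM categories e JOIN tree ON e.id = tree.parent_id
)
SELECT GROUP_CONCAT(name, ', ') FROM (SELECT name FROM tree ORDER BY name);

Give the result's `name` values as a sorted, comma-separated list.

Base: id=11 (Science), parent_id=10, depth 0.
Iteration 1: join on id=10 -> Card (id 10, parent_id=3, depth 1).
Iteration 2: join on id=3 -> Board (id 3, parent_id=2, depth 2).
Iteration 3: join on id=2 -> Physics (id 2, parent_id=1, depth 3).
Iteration 4: join on id=1 -> Video (id 1, parent_id=NULL, depth 4).
Iteration 5: parent_id is NULL; no match; recursion stops.

Board, Card, Physics, Science, Video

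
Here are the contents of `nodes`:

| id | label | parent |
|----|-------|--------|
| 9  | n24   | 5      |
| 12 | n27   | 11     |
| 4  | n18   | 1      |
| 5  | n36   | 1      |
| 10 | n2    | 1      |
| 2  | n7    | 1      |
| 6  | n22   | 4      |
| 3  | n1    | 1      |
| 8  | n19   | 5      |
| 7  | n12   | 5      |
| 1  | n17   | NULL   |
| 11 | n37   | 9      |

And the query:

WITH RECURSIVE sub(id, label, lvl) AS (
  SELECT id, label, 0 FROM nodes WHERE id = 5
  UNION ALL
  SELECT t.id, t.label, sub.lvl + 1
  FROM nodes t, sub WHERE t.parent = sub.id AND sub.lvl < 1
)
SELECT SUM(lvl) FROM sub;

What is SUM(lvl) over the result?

3

Base: id=5 (n36) at lvl 0.
Iteration 1: rows with parent in {5} -> n12 (id 7, lvl 1), n19 (id 8, lvl 1), n24 (id 9, lvl 1).
Iteration 2: lvl < 1 fails for all current rows; recursion stops.
SUM(lvl) = 0 + 1 + 1 + 1 = 3.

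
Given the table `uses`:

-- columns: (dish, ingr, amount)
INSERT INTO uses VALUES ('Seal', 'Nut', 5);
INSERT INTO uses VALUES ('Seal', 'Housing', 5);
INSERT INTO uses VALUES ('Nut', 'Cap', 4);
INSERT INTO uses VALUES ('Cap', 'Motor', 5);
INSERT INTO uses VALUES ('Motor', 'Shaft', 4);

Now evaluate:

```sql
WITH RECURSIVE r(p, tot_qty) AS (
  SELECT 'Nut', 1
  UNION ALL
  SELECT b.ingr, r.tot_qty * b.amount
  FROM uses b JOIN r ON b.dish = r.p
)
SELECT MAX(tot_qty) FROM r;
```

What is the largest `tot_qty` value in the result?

80

Base: (Nut, tot_qty=1).
Iteration 1: components of {Nut} -> Cap = 1*4 = 4.
Iteration 2: components of {Cap} -> Motor = 4*5 = 20.
Iteration 3: components of {Motor} -> Shaft = 20*4 = 80.
Iteration 4: no further components; recursion stops.
tot_qty values: 1, 4, 20, 80; the maximum is 80.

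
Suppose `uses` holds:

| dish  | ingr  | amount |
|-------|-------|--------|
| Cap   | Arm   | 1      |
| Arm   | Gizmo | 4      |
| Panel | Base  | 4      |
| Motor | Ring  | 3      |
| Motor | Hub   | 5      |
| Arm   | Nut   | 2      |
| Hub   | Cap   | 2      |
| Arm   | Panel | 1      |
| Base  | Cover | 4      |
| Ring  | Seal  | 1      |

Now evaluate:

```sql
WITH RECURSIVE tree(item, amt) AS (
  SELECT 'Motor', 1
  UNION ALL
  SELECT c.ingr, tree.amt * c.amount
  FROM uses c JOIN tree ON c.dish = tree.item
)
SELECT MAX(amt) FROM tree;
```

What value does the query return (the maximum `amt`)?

160

Base: (Motor, amt=1).
Iteration 1: components of {Motor} -> Hub = 1*5 = 5, Ring = 1*3 = 3.
Iteration 2: components of {Hub,Ring} -> Cap = 5*2 = 10, Seal = 3*1 = 3.
Iteration 3: components of {Cap,Seal} -> Arm = 10*1 = 10.
Iteration 4: components of {Arm} -> Gizmo = 10*4 = 40, Nut = 10*2 = 20, Panel = 10*1 = 10.
Iteration 5: components of {Gizmo,Nut,Panel} -> Base = 10*4 = 40.
Iteration 6: components of {Base} -> Cover = 40*4 = 160.
Iteration 7: no further components; recursion stops.
amt values: 1, 5, 3, 10, 3, 10, 40, 10, 20, 40, 160; the maximum is 160.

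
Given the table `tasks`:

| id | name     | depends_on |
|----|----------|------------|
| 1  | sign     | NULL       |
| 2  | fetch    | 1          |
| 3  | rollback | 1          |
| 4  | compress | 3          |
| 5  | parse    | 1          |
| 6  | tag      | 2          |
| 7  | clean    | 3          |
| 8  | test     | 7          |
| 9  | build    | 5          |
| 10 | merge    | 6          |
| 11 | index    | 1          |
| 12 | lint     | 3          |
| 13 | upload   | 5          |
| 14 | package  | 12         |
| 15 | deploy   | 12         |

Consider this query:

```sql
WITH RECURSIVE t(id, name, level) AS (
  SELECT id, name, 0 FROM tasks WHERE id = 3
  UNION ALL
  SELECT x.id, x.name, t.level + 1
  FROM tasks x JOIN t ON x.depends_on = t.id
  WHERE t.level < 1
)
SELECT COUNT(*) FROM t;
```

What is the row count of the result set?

Base: id=3 (rollback) at level 0.
Iteration 1: rows with depends_on in {3} -> compress (id 4, level 1), clean (id 7, level 1), lint (id 12, level 1).
Iteration 2: level < 1 fails for all current rows; recursion stops.
Total rows emitted: 4.

4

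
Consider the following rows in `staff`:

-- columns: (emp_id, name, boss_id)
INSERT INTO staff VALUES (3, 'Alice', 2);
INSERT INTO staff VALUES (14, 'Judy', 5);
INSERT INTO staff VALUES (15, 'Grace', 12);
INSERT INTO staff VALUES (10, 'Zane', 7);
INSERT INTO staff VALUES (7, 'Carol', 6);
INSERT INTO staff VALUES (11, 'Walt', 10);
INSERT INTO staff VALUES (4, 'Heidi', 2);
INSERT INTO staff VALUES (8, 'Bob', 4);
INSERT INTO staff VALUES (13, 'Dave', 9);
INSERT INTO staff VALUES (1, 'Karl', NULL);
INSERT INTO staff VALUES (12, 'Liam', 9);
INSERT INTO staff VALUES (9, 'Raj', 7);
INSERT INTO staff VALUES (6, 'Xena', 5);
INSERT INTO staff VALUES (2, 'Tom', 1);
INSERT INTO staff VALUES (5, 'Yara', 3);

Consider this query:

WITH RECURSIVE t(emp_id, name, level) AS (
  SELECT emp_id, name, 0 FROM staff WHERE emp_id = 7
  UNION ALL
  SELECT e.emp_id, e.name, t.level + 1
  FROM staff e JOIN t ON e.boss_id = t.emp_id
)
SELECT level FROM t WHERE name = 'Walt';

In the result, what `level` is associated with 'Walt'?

Base: emp_id=7 (Carol) at level 0.
Iteration 1: rows with boss_id in {7} -> Raj (id 9, level 1), Zane (id 10, level 1).
Iteration 2: rows with boss_id in {9,10} -> Walt (id 11, level 2), Liam (id 12, level 2), Dave (id 13, level 2).
Iteration 3: rows with boss_id in {11,12,13} -> Grace (id 15, level 3).
Iteration 4: no rows with boss_id in {15}; recursion stops.

2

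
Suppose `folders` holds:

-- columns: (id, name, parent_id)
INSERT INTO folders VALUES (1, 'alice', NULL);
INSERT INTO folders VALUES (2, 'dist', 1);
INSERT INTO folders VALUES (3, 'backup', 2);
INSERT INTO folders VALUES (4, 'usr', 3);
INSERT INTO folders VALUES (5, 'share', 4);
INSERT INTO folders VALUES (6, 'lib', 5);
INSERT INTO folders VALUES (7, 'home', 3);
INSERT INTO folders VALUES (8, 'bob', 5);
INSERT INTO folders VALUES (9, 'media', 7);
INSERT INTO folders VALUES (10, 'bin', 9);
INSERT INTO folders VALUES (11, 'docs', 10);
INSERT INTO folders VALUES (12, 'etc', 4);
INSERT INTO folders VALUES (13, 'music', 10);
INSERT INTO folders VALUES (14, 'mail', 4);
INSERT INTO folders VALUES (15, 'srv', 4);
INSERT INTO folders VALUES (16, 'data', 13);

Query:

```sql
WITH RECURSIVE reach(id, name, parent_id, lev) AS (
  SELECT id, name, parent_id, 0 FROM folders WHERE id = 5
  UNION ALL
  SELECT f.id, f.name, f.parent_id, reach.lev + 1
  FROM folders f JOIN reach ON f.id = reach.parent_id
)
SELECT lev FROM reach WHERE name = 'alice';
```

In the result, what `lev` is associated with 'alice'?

4

Base: id=5 (share), parent_id=4, lev 0.
Iteration 1: join on id=4 -> usr (id 4, parent_id=3, lev 1).
Iteration 2: join on id=3 -> backup (id 3, parent_id=2, lev 2).
Iteration 3: join on id=2 -> dist (id 2, parent_id=1, lev 3).
Iteration 4: join on id=1 -> alice (id 1, parent_id=NULL, lev 4).
Iteration 5: parent_id is NULL; no match; recursion stops.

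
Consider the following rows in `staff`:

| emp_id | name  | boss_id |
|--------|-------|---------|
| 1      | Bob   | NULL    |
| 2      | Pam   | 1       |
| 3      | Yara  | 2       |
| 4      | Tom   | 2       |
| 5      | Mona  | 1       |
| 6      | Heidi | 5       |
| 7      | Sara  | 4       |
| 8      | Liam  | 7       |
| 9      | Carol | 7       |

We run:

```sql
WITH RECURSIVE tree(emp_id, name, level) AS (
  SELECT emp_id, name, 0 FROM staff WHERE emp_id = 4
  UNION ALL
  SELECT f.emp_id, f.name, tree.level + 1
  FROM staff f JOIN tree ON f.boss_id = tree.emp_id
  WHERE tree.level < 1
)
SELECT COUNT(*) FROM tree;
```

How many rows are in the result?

2

Base: emp_id=4 (Tom) at level 0.
Iteration 1: rows with boss_id in {4} -> Sara (id 7, level 1).
Iteration 2: level < 1 fails for all current rows; recursion stops.
Total rows emitted: 2.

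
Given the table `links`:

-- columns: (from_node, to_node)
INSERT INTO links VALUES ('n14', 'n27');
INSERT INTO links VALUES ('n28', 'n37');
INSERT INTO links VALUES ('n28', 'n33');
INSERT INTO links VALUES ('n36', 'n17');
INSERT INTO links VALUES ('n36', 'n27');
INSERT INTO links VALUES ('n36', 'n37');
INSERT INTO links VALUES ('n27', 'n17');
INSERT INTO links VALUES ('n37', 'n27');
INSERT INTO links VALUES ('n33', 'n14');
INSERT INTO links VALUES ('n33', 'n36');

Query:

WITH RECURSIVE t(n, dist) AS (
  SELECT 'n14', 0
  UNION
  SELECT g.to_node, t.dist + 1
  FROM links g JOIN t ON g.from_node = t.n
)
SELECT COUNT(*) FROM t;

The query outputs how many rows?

Base: (n14, dist=0).
Iteration 1: edges from {n14} -> (n27, dist=1).
Iteration 2: edges from {n27} -> (n17, dist=2).
Iteration 3: no outgoing edges from {n17}; recursion stops.
Total rows emitted: 3.

3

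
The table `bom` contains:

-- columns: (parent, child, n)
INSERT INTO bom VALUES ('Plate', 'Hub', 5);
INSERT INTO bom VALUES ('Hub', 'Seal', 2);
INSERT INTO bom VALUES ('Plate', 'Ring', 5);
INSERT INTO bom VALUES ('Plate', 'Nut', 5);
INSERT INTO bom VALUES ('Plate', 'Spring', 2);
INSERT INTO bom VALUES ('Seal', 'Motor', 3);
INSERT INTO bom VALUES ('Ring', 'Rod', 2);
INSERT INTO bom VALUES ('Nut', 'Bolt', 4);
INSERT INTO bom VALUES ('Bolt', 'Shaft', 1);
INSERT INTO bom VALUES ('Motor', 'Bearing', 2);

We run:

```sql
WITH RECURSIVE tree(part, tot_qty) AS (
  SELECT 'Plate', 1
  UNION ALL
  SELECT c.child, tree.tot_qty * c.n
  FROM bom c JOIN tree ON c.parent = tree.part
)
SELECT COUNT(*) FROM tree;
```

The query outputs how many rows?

11

Base: (Plate, tot_qty=1).
Iteration 1: components of {Plate} -> Hub = 1*5 = 5, Nut = 1*5 = 5, Ring = 1*5 = 5, Spring = 1*2 = 2.
Iteration 2: components of {Hub,Nut,Ring,Spring} -> Bolt = 5*4 = 20, Rod = 5*2 = 10, Seal = 5*2 = 10.
Iteration 3: components of {Bolt,Rod,Seal} -> Motor = 10*3 = 30, Shaft = 20*1 = 20.
Iteration 4: components of {Motor,Shaft} -> Bearing = 30*2 = 60.
Iteration 5: no further components; recursion stops.
Total rows emitted: 11.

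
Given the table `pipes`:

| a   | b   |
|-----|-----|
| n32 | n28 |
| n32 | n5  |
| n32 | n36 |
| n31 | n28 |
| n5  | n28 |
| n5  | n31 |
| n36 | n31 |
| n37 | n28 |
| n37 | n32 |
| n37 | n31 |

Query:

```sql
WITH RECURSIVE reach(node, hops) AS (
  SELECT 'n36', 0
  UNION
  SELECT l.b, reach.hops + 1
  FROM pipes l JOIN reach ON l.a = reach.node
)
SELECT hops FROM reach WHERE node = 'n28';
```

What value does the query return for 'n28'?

Base: (n36, hops=0).
Iteration 1: edges from {n36} -> (n31, hops=1).
Iteration 2: edges from {n31} -> (n28, hops=2).
Iteration 3: no outgoing edges from {n28}; recursion stops.

2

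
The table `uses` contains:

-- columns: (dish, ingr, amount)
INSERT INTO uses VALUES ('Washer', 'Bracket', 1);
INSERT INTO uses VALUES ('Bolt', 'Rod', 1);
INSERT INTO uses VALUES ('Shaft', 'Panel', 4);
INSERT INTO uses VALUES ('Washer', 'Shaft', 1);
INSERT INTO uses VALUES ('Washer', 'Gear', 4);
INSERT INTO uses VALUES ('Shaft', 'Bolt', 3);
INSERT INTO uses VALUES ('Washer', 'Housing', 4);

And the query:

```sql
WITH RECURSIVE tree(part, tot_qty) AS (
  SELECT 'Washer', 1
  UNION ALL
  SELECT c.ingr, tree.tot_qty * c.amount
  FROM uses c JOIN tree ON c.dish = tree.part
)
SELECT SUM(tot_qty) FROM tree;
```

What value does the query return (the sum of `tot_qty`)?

21

Base: (Washer, tot_qty=1).
Iteration 1: components of {Washer} -> Bracket = 1*1 = 1, Gear = 1*4 = 4, Housing = 1*4 = 4, Shaft = 1*1 = 1.
Iteration 2: components of {Bracket,Gear,Housing,Shaft} -> Bolt = 1*3 = 3, Panel = 1*4 = 4.
Iteration 3: components of {Bolt,Panel} -> Rod = 3*1 = 3.
Iteration 4: no further components; recursion stops.
SUM(tot_qty) = 1 + 4 + 1 + 1 + 4 + 3 + 4 + 3 = 21.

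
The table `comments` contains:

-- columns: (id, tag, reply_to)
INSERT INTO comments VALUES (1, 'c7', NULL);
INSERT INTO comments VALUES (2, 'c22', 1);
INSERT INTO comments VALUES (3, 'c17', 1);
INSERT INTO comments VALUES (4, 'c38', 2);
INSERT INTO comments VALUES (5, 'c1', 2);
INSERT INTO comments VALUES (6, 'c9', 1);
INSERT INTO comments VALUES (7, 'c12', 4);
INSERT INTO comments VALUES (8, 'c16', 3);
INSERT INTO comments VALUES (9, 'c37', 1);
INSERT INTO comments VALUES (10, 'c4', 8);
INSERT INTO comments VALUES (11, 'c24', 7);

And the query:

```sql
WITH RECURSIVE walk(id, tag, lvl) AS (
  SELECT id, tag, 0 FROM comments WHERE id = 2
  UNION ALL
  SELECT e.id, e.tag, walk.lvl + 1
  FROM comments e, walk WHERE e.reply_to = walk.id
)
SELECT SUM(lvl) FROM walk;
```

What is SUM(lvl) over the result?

7

Base: id=2 (c22) at lvl 0.
Iteration 1: rows with reply_to in {2} -> c38 (id 4, lvl 1), c1 (id 5, lvl 1).
Iteration 2: rows with reply_to in {4,5} -> c12 (id 7, lvl 2).
Iteration 3: rows with reply_to in {7} -> c24 (id 11, lvl 3).
Iteration 4: no rows with reply_to in {11}; recursion stops.
SUM(lvl) = 0 + 1 + 1 + 2 + 3 = 7.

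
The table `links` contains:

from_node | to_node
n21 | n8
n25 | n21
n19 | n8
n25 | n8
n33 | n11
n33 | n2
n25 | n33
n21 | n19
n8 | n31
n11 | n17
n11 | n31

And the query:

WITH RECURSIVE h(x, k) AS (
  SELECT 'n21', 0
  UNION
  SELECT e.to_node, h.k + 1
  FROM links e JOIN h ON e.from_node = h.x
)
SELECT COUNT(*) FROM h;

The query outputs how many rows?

6

Base: (n21, k=0).
Iteration 1: edges from {n21} -> (n19, k=1), (n8, k=1).
Iteration 2: edges from {n19,n8} -> (n31, k=2), (n8, k=2).
Iteration 3: edges from {n31,n8} -> (n31, k=3).
Iteration 4: no outgoing edges from {n31}; recursion stops.
Total rows emitted: 6.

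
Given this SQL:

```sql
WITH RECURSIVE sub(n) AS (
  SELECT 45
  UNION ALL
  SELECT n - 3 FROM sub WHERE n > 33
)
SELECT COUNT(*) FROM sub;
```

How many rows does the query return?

Base: n=45.
Iteration 1: 45 > 33 holds -> n = 45 - 3 = 42.
Iteration 2: 42 > 33 holds -> n = 42 - 3 = 39.
Iteration 3: 39 > 33 holds -> n = 39 - 3 = 36.
Iteration 4: 36 > 33 holds -> n = 36 - 3 = 33.
Iteration 5: 33 > 33 fails; recursion stops.
Total rows emitted: 5.

5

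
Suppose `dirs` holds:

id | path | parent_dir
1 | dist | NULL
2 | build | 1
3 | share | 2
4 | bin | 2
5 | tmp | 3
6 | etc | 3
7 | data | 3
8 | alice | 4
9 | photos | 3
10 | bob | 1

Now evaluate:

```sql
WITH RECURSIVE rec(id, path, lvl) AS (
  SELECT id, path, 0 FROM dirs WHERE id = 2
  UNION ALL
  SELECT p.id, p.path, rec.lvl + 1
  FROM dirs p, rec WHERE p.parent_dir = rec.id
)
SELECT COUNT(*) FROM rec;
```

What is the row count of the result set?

8

Base: id=2 (build) at lvl 0.
Iteration 1: rows with parent_dir in {2} -> share (id 3, lvl 1), bin (id 4, lvl 1).
Iteration 2: rows with parent_dir in {3,4} -> tmp (id 5, lvl 2), etc (id 6, lvl 2), data (id 7, lvl 2), alice (id 8, lvl 2), photos (id 9, lvl 2).
Iteration 3: no rows with parent_dir in {5,6,7,8,9}; recursion stops.
Total rows emitted: 8.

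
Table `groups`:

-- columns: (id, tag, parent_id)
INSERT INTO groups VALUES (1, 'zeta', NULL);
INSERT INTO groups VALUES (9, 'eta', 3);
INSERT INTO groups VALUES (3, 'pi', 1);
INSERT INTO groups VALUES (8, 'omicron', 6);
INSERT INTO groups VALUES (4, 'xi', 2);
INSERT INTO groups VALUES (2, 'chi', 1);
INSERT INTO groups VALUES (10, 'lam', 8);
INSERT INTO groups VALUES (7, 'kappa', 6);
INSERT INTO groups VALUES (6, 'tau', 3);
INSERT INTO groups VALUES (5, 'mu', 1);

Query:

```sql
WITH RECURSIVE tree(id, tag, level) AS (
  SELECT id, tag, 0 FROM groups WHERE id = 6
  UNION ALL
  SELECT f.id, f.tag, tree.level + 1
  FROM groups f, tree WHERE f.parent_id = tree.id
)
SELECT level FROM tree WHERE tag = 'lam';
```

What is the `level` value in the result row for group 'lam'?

2

Base: id=6 (tau) at level 0.
Iteration 1: rows with parent_id in {6} -> kappa (id 7, level 1), omicron (id 8, level 1).
Iteration 2: rows with parent_id in {7,8} -> lam (id 10, level 2).
Iteration 3: no rows with parent_id in {10}; recursion stops.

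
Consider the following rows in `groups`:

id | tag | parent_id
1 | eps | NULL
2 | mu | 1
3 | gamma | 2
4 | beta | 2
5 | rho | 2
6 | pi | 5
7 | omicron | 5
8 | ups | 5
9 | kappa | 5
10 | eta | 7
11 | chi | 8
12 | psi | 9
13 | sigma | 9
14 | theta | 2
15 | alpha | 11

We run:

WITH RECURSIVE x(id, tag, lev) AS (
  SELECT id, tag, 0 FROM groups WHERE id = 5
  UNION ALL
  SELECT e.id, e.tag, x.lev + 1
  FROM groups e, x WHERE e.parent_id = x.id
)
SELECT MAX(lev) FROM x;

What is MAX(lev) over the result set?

Base: id=5 (rho) at lev 0.
Iteration 1: rows with parent_id in {5} -> pi (id 6, lev 1), omicron (id 7, lev 1), ups (id 8, lev 1), kappa (id 9, lev 1).
Iteration 2: rows with parent_id in {6,7,8,9} -> eta (id 10, lev 2), chi (id 11, lev 2), psi (id 12, lev 2), sigma (id 13, lev 2).
Iteration 3: rows with parent_id in {10,11,12,13} -> alpha (id 15, lev 3).
Iteration 4: no rows with parent_id in {15}; recursion stops.
lev values: 0, 1, 1, 1, 1, 2, 2, 2, 2, 3; the maximum is 3.

3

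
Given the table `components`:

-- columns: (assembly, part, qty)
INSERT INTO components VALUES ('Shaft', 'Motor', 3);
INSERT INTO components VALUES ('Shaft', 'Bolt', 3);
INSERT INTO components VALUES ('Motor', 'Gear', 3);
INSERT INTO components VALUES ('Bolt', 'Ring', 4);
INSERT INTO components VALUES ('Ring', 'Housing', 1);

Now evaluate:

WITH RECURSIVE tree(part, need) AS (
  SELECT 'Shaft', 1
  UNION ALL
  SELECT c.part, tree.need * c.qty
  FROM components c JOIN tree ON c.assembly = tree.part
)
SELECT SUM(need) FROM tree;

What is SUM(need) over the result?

40

Base: (Shaft, need=1).
Iteration 1: components of {Shaft} -> Bolt = 1*3 = 3, Motor = 1*3 = 3.
Iteration 2: components of {Bolt,Motor} -> Gear = 3*3 = 9, Ring = 3*4 = 12.
Iteration 3: components of {Gear,Ring} -> Housing = 12*1 = 12.
Iteration 4: no further components; recursion stops.
SUM(need) = 1 + 3 + 3 + 9 + 12 + 12 = 40.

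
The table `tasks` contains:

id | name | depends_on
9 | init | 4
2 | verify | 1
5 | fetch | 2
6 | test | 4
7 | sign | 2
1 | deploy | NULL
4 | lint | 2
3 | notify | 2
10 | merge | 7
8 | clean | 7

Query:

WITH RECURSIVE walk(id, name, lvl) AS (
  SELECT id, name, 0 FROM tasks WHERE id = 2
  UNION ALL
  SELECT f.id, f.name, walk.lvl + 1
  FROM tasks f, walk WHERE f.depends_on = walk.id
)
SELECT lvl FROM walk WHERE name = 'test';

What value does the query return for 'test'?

Base: id=2 (verify) at lvl 0.
Iteration 1: rows with depends_on in {2} -> notify (id 3, lvl 1), lint (id 4, lvl 1), fetch (id 5, lvl 1), sign (id 7, lvl 1).
Iteration 2: rows with depends_on in {3,4,5,7} -> test (id 6, lvl 2), clean (id 8, lvl 2), init (id 9, lvl 2), merge (id 10, lvl 2).
Iteration 3: no rows with depends_on in {6,8,9,10}; recursion stops.

2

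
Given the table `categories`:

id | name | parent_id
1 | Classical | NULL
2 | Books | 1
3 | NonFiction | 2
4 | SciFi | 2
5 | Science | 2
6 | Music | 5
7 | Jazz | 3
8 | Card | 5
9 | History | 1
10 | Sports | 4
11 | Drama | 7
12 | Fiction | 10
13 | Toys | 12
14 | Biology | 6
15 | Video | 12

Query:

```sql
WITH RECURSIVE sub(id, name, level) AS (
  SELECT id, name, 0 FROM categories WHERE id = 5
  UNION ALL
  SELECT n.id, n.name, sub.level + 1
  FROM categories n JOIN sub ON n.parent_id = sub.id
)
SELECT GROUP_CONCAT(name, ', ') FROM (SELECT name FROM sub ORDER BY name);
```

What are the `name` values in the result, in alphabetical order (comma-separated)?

Biology, Card, Music, Science

Base: id=5 (Science) at level 0.
Iteration 1: rows with parent_id in {5} -> Music (id 6, level 1), Card (id 8, level 1).
Iteration 2: rows with parent_id in {6,8} -> Biology (id 14, level 2).
Iteration 3: no rows with parent_id in {14}; recursion stops.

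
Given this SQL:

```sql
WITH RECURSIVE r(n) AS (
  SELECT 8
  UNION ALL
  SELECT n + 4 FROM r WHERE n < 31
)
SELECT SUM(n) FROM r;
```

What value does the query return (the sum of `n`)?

Base: n=8.
Iteration 1: 8 < 31 holds -> n = 8 + 4 = 12.
Iteration 2: 12 < 31 holds -> n = 12 + 4 = 16.
Iteration 3: 16 < 31 holds -> n = 16 + 4 = 20.
Iteration 4: 20 < 31 holds -> n = 20 + 4 = 24.
Iteration 5: 24 < 31 holds -> n = 24 + 4 = 28.
Iteration 6: 28 < 31 holds -> n = 28 + 4 = 32.
Iteration 7: 32 < 31 fails; recursion stops.
SUM(n) = 8 + 12 + 16 + 20 + 24 + 28 + 32 = 140.

140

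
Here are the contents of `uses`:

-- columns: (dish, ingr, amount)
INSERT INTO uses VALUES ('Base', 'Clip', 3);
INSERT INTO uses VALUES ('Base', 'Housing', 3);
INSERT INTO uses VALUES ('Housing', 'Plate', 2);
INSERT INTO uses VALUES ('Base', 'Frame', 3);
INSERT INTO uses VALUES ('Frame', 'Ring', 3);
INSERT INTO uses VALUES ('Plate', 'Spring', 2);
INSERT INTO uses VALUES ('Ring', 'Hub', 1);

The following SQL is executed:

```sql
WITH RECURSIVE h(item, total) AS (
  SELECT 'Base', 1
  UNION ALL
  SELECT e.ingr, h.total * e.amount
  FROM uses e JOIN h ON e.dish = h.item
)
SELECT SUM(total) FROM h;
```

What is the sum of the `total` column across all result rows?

46

Base: (Base, total=1).
Iteration 1: components of {Base} -> Clip = 1*3 = 3, Frame = 1*3 = 3, Housing = 1*3 = 3.
Iteration 2: components of {Clip,Frame,Housing} -> Plate = 3*2 = 6, Ring = 3*3 = 9.
Iteration 3: components of {Plate,Ring} -> Hub = 9*1 = 9, Spring = 6*2 = 12.
Iteration 4: no further components; recursion stops.
SUM(total) = 1 + 3 + 3 + 3 + 6 + 9 + 12 + 9 = 46.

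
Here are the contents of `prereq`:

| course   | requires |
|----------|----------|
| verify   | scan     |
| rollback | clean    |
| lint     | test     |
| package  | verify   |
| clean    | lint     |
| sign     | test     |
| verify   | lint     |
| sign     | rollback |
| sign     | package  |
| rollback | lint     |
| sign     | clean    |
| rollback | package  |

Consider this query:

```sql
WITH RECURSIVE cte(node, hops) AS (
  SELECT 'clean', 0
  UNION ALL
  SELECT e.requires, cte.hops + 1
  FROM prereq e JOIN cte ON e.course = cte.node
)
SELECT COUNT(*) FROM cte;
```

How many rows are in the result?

3

Base: (clean, hops=0).
Iteration 1: edges from {clean} -> (lint, hops=1).
Iteration 2: edges from {lint} -> (test, hops=2).
Iteration 3: no outgoing edges from {test}; recursion stops.
Total rows emitted: 3.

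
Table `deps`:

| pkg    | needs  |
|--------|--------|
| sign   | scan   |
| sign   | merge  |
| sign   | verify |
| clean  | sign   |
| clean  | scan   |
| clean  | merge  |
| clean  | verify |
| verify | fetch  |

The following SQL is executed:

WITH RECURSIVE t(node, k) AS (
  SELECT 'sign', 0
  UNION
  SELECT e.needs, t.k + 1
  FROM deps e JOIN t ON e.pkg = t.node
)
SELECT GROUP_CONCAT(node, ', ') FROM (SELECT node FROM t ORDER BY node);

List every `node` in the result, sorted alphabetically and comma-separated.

fetch, merge, scan, sign, verify

Base: (sign, k=0).
Iteration 1: edges from {sign} -> (merge, k=1), (scan, k=1), (verify, k=1).
Iteration 2: edges from {merge,scan,verify} -> (fetch, k=2).
Iteration 3: no outgoing edges from {fetch}; recursion stops.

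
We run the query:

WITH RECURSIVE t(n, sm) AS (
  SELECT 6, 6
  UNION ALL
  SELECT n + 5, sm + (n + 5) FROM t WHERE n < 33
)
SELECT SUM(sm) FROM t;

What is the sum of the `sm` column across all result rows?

Base: n=6, sm=6.
Iteration 1: 6 < 33 holds -> n = 6 + 5 = 11, sm = 6 + 11 = 17.
Iteration 2: 11 < 33 holds -> n = 11 + 5 = 16, sm = 17 + 16 = 33.
Iteration 3: 16 < 33 holds -> n = 16 + 5 = 21, sm = 33 + 21 = 54.
Iteration 4: 21 < 33 holds -> n = 21 + 5 = 26, sm = 54 + 26 = 80.
Iteration 5: 26 < 33 holds -> n = 26 + 5 = 31, sm = 80 + 31 = 111.
Iteration 6: 31 < 33 holds -> n = 31 + 5 = 36, sm = 111 + 36 = 147.
Iteration 7: 36 < 33 fails; recursion stops.
SUM(sm) = 6 + 17 + 33 + 54 + 80 + 111 + 147 = 448.

448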